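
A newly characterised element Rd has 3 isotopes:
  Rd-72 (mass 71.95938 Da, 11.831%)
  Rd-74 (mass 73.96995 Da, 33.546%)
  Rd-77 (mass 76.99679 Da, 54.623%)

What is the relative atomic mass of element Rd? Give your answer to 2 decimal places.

75.39 Da

Average mass = Σ (abundance × isotope mass) = 0.11831 × 71.95938 + 0.33546 × 73.96995 + 0.54623 × 76.99679
= 8.513514 + 24.813959 + 42.057957 = 75.385430 Da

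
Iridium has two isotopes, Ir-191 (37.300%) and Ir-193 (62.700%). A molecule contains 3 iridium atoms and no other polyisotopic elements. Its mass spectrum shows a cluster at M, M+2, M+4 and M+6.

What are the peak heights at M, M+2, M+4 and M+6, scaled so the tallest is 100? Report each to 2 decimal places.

11.80 : 59.49 : 100.00 : 56.03

The 3 Ir atoms are independent, so intensities follow the terms of (0.37300 + 0.62700)^3.
P(M) = 0.37300^3 = 0.051895
P(M+2) = 3 × 0.37300^2 × 0.62700^1 = 0.261702
P(M+4) = 3 × 0.37300^1 × 0.62700^2 = 0.439911
P(M+6) = 0.62700^3 = 0.246492
The M+4 peak is largest (0.439911); scaling to 100 gives 11.80 : 59.49 : 100.00 : 56.03.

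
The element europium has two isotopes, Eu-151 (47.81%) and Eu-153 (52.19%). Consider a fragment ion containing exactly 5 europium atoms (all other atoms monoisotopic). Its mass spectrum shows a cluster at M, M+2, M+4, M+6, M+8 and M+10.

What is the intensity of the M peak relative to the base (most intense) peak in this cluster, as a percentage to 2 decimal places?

7.69%

Binomial terms of (0.4781 + 0.5219)^5: M 0.0250, M+2 0.1363, M+4 0.2977, M+6 0.3249, M+8 0.1774, M+10 0.0387 → M+6 is the base peak.
P(M+6) = C(5,3) × 0.4781^2 × 0.5219^3 = 10 × 0.22857961 × 0.14215492 = 0.324937 (base)
P(M) = C(5,0) × 0.4781^5 × 0.5219^0 = 1 × 0.02498007 × 1.0000 = 0.024980
Relative intensity = 0.024980 / 0.324937 × 100 = 7.69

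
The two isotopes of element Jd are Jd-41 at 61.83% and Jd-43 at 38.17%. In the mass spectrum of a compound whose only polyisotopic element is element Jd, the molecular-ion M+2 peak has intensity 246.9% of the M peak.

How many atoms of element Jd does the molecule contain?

For n independent Jd atoms, I(M+2)/I(M) = n · (abundance Jd-43) / (abundance Jd-41) = n · 0.3817/0.6183.
n = 2.469 × 0.6183/0.3817 = 4.00 ≈ 4

4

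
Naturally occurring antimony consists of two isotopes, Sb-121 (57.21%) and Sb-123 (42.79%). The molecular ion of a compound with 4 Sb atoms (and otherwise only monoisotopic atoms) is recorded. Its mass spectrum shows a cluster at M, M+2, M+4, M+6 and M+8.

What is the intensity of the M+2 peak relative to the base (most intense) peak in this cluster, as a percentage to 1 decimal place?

Term probabilities: M 0.1071, M+2 0.3205, M+4 0.3596, M+6 0.1793, M+8 0.0335. Base peak = M+4.
P(M+4) = C(4,2) × 0.5721^2 × 0.4279^2 = 6 × 0.32729841 × 0.18309841 = 0.359567 (base)
P(M+2) = C(4,1) × 0.5721^3 × 0.4279^1 = 4 × 0.18724742 × 0.4279 = 0.320493
Relative intensity = 0.320493 / 0.359567 × 100 = 89.1

89.1%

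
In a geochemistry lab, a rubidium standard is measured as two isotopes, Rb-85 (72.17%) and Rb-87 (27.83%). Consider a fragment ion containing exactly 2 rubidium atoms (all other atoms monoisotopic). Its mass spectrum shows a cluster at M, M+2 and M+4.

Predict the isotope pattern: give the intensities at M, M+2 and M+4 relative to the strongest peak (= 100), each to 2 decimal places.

100.00 : 77.12 : 14.87

Each Rb atom is independently Rb-85 (p = 0.7217) or Rb-87 (q = 0.2783); the cluster is the binomial expansion (p + q)^2.
P(M) = 0.7217^2 = 0.520851
P(M+2) = 2 × 0.7217^1 × 0.2783^1 = 0.401698
P(M+4) = 0.2783^2 = 0.077451
The M peak is largest (0.520851); scaling to 100 gives 100.00 : 77.12 : 14.87.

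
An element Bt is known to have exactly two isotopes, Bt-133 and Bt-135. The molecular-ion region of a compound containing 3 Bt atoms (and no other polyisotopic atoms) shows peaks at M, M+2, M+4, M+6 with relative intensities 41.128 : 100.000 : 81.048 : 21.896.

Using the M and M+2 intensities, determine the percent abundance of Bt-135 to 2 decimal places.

If p is the fraction of Bt that is Bt-133, then I(M+2)/I(M) = [C(3,1)·p^2·(1−p)] / p^3 = 3·(1−p)/p = 100.000/41.128 = 2.4314
(1−p)/p = 2.4314/3 = 0.8105  ⇒  p = 1/(1 + 0.8105) = 0.5523
Bt-133: 55.23%, Bt-135: 44.77%.

44.77%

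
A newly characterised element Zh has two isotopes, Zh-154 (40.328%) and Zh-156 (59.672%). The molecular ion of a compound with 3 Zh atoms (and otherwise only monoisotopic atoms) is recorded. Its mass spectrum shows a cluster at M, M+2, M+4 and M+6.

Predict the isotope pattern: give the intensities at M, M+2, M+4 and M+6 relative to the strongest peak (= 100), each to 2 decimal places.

15.22 : 67.58 : 100.00 : 49.32

Each Zh atom is independently Zh-154 (p = 0.40328) or Zh-156 (q = 0.59672); the cluster is the binomial expansion (p + q)^3.
P(M) = 0.40328^3 = 0.065587
P(M+2) = 3 × 0.40328^2 × 0.59672^1 = 0.291142
P(M+4) = 3 × 0.40328^1 × 0.59672^2 = 0.430793
P(M+6) = 0.59672^3 = 0.212477
The M+4 peak is largest (0.430793); scaling to 100 gives 15.22 : 67.58 : 100.00 : 49.32.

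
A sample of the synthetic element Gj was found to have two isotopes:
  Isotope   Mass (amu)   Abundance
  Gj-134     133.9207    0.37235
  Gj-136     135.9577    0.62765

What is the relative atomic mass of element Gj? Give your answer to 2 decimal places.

135.20 amu

Weight each isotope mass by its fractional abundance: 0.37235 × 133.9207 + 0.62765 × 135.9577
= 49.86537 + 85.33385 = 135.19922 amu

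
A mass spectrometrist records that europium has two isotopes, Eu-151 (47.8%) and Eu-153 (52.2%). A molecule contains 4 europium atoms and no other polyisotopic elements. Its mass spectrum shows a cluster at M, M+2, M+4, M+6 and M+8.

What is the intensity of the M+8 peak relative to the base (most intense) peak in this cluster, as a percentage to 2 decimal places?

19.88%

(0.478 + 0.522)^4 gives M 0.0522, M+2 0.2280, M+4 0.3735, M+6 0.2720, M+8 0.0742; the largest is M+4.
P(M+4) = C(4,2) × 0.478^2 × 0.522^2 = 6 × 0.228484 × 0.272484 = 0.373549 (base)
P(M+8) = C(4,4) × 0.478^0 × 0.522^4 = 1 × 1.0000 × 0.07424753 = 0.074248
Relative intensity = 0.074248 / 0.373549 × 100 = 19.88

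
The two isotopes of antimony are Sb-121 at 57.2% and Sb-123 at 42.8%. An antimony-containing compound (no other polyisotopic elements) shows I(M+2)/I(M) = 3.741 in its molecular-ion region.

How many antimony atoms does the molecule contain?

5

For n independent Sb atoms, I(M+2)/I(M) = n · (abundance Sb-123) / (abundance Sb-121) = n · 0.428/0.572.
n = 3.741 × 0.572/0.428 = 5.00 ≈ 5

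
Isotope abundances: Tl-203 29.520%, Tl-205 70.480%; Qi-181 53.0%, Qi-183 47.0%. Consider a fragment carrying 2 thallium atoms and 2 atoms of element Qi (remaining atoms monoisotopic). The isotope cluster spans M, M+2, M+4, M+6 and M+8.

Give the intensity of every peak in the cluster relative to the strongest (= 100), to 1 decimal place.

6.7 : 43.8 : 100.0 : 92.7 : 30.0

Thallium pattern (n=2): 0.08714304 : 0.41611392 : 0.49674304
Element Qi pattern (n=2): 0.2809 : 0.4982 : 0.2209
Convolve the two distributions (both contribute in 2-u steps):
  M: 0.08714304×0.2809 = 0.024478
  M+2: 0.08714304×0.4982 + 0.41611392×0.2809 = 0.160301
  M+4: 0.08714304×0.2209 + 0.41611392×0.4982 + 0.49674304×0.2809 = 0.366093
  M+6: 0.41611392×0.2209 + 0.49674304×0.4982 = 0.339397
  M+8: 0.49674304×0.2209 = 0.109731
Scale to base peak (0.366093) = 100: 6.7 : 43.8 : 100.0 : 92.7 : 30.0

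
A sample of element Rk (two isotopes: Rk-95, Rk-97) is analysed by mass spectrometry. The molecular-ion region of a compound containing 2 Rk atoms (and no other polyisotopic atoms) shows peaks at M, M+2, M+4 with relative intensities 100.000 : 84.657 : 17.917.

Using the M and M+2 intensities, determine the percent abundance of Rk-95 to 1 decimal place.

Write p for the Rk-95 fraction. I(M+2)/I(M) = [C(2,1)·p^1·(1−p)] / p^2 = 2·(1−p)/p = 84.657/100.000 = 0.8466
(1−p)/p = 0.8466/2 = 0.4233  ⇒  p = 1/(1 + 0.4233) = 0.7026
Rk-95: 70.3%, Rk-97: 29.7%.

70.3%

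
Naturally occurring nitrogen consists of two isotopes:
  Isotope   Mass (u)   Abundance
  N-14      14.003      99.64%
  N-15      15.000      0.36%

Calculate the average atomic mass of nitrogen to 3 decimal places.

Average mass = Σ (abundance × isotope mass) = 0.9964 × 14.003 + 0.0036 × 15.000
= 13.9526 + 0.0540 = 14.0066 u

14.007 u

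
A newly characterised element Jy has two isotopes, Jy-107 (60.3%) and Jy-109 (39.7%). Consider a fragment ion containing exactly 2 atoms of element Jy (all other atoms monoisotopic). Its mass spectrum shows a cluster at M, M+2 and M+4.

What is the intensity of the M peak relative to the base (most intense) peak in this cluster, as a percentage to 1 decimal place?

Term probabilities: M 0.3636, M+2 0.4788, M+4 0.1576. Base peak = M+2.
P(M+2) = C(2,1) × 0.603^1 × 0.397^1 = 2 × 0.6030 × 0.3970 = 0.478782 (base)
P(M) = C(2,0) × 0.603^2 × 0.397^0 = 1 × 0.363609 × 1.0000 = 0.363609
Relative intensity = 0.363609 / 0.478782 × 100 = 75.9

75.9%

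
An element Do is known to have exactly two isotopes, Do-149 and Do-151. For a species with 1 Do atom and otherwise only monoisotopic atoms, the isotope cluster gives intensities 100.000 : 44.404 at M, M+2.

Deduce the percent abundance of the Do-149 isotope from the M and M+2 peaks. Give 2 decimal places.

Write p for the Do-149 fraction. I(M+2)/I(M) = [C(1,1)·p^0·(1−p)] / p^1 = 1·(1−p)/p = 44.404/100.000 = 0.4440
(1−p)/p = 0.4440/1 = 0.4440  ⇒  p = 1/(1 + 0.4440) = 0.6925
Do-149: 69.25%, Do-151: 30.75%.

69.25%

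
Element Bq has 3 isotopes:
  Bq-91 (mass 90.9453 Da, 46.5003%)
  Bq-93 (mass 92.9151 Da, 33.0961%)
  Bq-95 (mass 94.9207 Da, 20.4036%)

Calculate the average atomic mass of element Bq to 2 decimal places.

The abundance-weighted mean is 0.465003 × 90.9453 + 0.330961 × 92.9151 + 0.204036 × 94.9207
= 42.28984 + 30.75127 + 19.36724 = 92.40835 Da

92.41 Da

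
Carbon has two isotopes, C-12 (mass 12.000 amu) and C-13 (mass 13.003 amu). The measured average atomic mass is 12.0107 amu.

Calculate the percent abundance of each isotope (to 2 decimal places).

C-12: 98.93%, C-13: 1.07%

Writing the weighted mean with unknown fraction x of C-12:
12.000·x + 13.003·(1 − x) = 12.0107
(12.000 − 13.003)·x = 12.0107 − 13.003
x = -0.9923 / -1.003 = 0.98933 → 98.93% C-12, 1.07% C-13.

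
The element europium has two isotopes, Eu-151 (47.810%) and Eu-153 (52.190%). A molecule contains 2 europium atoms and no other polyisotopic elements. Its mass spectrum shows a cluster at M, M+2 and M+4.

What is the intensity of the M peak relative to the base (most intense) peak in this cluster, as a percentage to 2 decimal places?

(0.47810 + 0.52190)^2 gives M 0.2286, M+2 0.4990, M+4 0.2724; the largest is M+2.
P(M+2) = C(2,1) × 0.47810^1 × 0.52190^1 = 2 × 0.4781 × 0.5219 = 0.499041 (base)
P(M) = C(2,0) × 0.47810^2 × 0.52190^0 = 1 × 0.22857961 × 1.0000 = 0.228580
Relative intensity = 0.228580 / 0.499041 × 100 = 45.80

45.80%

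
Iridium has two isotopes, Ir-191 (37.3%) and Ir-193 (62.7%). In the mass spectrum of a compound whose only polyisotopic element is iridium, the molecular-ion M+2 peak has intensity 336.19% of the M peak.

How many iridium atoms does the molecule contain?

2

With n Ir atoms, P(M+2)/P(M) = C(n,1)·p^(n−1)q / p^n = n·q/p = n · 0.627/0.373.
n = 3.3619 × 0.373/0.627 = 2.00 ≈ 2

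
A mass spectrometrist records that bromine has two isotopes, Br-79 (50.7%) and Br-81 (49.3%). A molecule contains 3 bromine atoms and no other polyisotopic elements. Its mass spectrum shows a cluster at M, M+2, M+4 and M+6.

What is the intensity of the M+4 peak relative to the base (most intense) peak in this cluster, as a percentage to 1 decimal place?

97.2%

(0.507 + 0.493)^3 gives M 0.1303, M+2 0.3802, M+4 0.3697, M+6 0.1198; the largest is M+2.
P(M+2) = C(3,1) × 0.507^2 × 0.493^1 = 3 × 0.257049 × 0.4930 = 0.380175 (base)
P(M+4) = C(3,2) × 0.507^1 × 0.493^2 = 3 × 0.5070 × 0.243049 = 0.369678
Relative intensity = 0.369678 / 0.380175 × 100 = 97.2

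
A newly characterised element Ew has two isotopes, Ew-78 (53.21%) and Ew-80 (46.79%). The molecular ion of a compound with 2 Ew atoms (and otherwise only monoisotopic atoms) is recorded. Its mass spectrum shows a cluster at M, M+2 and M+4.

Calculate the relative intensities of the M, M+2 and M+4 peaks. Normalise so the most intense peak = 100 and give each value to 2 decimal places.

Each Ew atom is independently Ew-78 (p = 0.5321) or Ew-80 (q = 0.4679); the cluster is the binomial expansion (p + q)^2.
P(M) = 0.5321^2 = 0.283130
P(M+2) = 2 × 0.5321^1 × 0.4679^1 = 0.497939
P(M+4) = 0.4679^2 = 0.218930
The M+2 peak is largest (0.497939); scaling to 100 gives 56.86 : 100.00 : 43.97.

56.86 : 100.00 : 43.97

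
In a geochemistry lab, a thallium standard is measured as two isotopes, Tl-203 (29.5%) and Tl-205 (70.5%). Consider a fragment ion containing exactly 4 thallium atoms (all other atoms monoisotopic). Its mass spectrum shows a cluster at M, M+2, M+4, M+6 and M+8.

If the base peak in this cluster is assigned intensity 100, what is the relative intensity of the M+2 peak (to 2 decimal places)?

Term probabilities: M 0.0076, M+2 0.0724, M+4 0.2595, M+6 0.4135, M+8 0.2470. Base peak = M+6.
P(M+6) = C(4,3) × 0.295^1 × 0.705^3 = 4 × 0.2950 × 0.35040263 = 0.413475 (base)
P(M+2) = C(4,1) × 0.295^3 × 0.705^1 = 4 × 0.02567237 × 0.7050 = 0.072396
Relative intensity = 0.072396 / 0.413475 × 100 = 17.51

17.51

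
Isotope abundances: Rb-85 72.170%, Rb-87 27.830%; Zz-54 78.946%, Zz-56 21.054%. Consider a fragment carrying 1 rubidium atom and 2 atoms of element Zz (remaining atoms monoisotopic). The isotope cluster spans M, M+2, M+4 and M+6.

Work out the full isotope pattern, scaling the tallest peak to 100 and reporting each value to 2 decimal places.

Rubidium pattern (n=1): 0.7217 : 0.2783
Element Zz pattern (n=2): 0.62324709 : 0.33242582 : 0.04432709
Convolve the two distributions (both contribute in 2-u steps):
  M: 0.7217×0.62324709 = 0.449797
  M+2: 0.7217×0.33242582 + 0.2783×0.62324709 = 0.413361
  M+4: 0.7217×0.04432709 + 0.2783×0.33242582 = 0.124505
  M+6: 0.2783×0.04432709 = 0.012336
Scale to base peak (0.449797) = 100: 100.00 : 91.90 : 27.68 : 2.74

100.00 : 91.90 : 27.68 : 2.74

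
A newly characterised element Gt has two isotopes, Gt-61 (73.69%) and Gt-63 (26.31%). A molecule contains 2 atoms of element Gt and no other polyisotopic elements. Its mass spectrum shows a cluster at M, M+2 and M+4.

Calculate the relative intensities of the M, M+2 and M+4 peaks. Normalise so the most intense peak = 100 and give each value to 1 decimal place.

Each Gt atom is independently Gt-61 (p = 0.7369) or Gt-63 (q = 0.2631); the cluster is the binomial expansion (p + q)^2.
P(M) = 0.7369^2 = 0.543022
P(M+2) = 2 × 0.7369^1 × 0.2631^1 = 0.387757
P(M+4) = 0.2631^2 = 0.069222
The M peak is largest (0.543022); scaling to 100 gives 100.0 : 71.4 : 12.7.

100.0 : 71.4 : 12.7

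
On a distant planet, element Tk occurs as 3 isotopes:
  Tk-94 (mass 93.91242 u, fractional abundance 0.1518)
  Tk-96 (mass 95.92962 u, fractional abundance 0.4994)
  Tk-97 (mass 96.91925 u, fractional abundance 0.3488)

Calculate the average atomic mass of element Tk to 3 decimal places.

Weight each isotope mass by its fractional abundance: 0.1518 × 93.91242 + 0.4994 × 95.92962 + 0.3488 × 96.91925
= 14.255905 + 47.907252 + 33.805434 = 95.968591 u

95.969 u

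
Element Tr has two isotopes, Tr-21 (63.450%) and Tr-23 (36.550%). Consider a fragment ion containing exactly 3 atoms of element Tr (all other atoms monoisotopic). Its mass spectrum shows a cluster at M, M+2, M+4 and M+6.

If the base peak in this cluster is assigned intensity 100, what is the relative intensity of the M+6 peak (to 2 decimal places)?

Binomial terms of (0.63450 + 0.36550)^3: M 0.2554, M+2 0.4414, M+4 0.2543, M+6 0.0488 → M+2 is the base peak.
P(M+2) = C(3,1) × 0.63450^2 × 0.36550^1 = 3 × 0.40259025 × 0.3655 = 0.441440 (base)
P(M+6) = C(3,3) × 0.63450^0 × 0.36550^3 = 1 × 1.0000 × 0.04882724 = 0.048827
Relative intensity = 0.048827 / 0.441440 × 100 = 11.06

11.06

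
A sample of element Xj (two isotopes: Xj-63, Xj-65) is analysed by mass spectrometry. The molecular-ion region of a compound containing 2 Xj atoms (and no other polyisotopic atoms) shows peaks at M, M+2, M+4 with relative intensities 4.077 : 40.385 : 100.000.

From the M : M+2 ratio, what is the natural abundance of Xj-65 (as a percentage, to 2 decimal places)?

83.20%

Write p for the Xj-63 fraction. I(M+2)/I(M) = [C(2,1)·p^1·(1−p)] / p^2 = 2·(1−p)/p = 40.385/4.077 = 9.9056
(1−p)/p = 9.9056/2 = 4.9528  ⇒  p = 1/(1 + 4.9528) = 0.1680
Xj-63: 16.80%, Xj-65: 83.20%.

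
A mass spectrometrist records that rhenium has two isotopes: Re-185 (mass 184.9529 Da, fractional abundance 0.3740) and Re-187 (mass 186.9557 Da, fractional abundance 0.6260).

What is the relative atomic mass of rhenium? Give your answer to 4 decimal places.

Weight each isotope mass by its fractional abundance: 0.3740 × 184.9529 + 0.6260 × 186.9557
= 69.17238 + 117.03427 = 186.20665 Da

186.2067 Da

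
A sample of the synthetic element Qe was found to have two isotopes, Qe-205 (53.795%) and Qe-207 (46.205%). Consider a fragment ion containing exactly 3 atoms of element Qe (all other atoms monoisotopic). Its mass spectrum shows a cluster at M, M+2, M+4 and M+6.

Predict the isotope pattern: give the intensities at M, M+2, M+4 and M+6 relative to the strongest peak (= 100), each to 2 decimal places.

The 3 Qe atoms are independent, so intensities follow the terms of (0.53795 + 0.46205)^3.
P(M) = 0.53795^3 = 0.155677
P(M+2) = 3 × 0.53795^2 × 0.46205^1 = 0.401138
P(M+4) = 3 × 0.53795^1 × 0.46205^2 = 0.344541
P(M+6) = 0.46205^3 = 0.098643
The M+2 peak is largest (0.401138); scaling to 100 gives 38.81 : 100.00 : 85.89 : 24.59.

38.81 : 100.00 : 85.89 : 24.59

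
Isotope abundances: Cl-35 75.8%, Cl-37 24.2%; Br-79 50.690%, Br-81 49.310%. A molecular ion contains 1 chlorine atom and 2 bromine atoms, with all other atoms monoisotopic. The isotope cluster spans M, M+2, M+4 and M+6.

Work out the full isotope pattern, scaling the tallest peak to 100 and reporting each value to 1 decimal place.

Chlorine pattern (n=1): 0.7580 : 0.2420
Bromine pattern (n=2): 0.25694761 : 0.49990478 : 0.24314761
Convolve the two distributions (both contribute in 2-u steps):
  M: 0.7580×0.25694761 = 0.194766
  M+2: 0.7580×0.49990478 + 0.2420×0.25694761 = 0.441109
  M+4: 0.7580×0.24314761 + 0.2420×0.49990478 = 0.305283
  M+6: 0.2420×0.24314761 = 0.058842
Scale to base peak (0.441109) = 100: 44.2 : 100.0 : 69.2 : 13.3

44.2 : 100.0 : 69.2 : 13.3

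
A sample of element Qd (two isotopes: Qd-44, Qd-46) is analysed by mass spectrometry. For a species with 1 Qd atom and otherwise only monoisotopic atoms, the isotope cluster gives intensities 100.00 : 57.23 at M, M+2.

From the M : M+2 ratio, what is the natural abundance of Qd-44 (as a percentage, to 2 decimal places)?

Write p for the Qd-44 fraction. I(M+2)/I(M) = [C(1,1)·p^0·(1−p)] / p^1 = 1·(1−p)/p = 57.23/100.00 = 0.5723
(1−p)/p = 0.5723/1 = 0.5723  ⇒  p = 1/(1 + 0.5723) = 0.6360
Qd-44: 63.60%, Qd-46: 36.40%.

63.60%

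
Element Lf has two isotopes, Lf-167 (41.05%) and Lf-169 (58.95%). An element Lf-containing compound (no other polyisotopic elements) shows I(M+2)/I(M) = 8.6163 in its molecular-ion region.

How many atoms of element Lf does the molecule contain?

With n Lf atoms, P(M+2)/P(M) = C(n,1)·p^(n−1)q / p^n = n·q/p = n · 0.5895/0.4105.
n = 8.6163 × 0.4105/0.5895 = 6.00 ≈ 6

6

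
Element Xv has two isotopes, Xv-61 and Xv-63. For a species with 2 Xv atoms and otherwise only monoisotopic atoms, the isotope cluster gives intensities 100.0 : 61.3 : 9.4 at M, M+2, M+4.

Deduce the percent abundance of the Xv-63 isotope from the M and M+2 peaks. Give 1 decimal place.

Write p for the Xv-61 fraction. I(M+2)/I(M) = [C(2,1)·p^1·(1−p)] / p^2 = 2·(1−p)/p = 61.3/100.0 = 0.6130
(1−p)/p = 0.6130/2 = 0.3065  ⇒  p = 1/(1 + 0.3065) = 0.7654
Xv-61: 76.5%, Xv-63: 23.5%.

23.5%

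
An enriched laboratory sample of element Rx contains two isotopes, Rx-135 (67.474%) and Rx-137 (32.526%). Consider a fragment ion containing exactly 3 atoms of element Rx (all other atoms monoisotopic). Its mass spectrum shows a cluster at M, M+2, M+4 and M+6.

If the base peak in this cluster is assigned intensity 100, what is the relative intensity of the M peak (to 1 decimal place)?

69.1

Binomial terms of (0.67474 + 0.32526)^3: M 0.3072, M+2 0.4442, M+4 0.2142, M+6 0.0344 → M+2 is the base peak.
P(M+2) = C(3,1) × 0.67474^2 × 0.32526^1 = 3 × 0.45527407 × 0.32526 = 0.444247 (base)
P(M) = C(3,0) × 0.67474^3 × 0.32526^0 = 1 × 0.30719162 × 1.0000 = 0.307192
Relative intensity = 0.307192 / 0.444247 × 100 = 69.1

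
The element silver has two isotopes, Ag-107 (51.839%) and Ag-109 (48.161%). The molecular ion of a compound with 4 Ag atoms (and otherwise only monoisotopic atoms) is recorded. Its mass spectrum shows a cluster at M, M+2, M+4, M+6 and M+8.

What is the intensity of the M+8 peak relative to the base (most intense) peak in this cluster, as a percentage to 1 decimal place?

(0.51839 + 0.48161)^4 gives M 0.0722, M+2 0.2684, M+4 0.3740, M+6 0.2316, M+8 0.0538; the largest is M+4.
P(M+4) = C(4,2) × 0.51839^2 × 0.48161^2 = 6 × 0.26872819 × 0.23194819 = 0.373986 (base)
P(M+8) = C(4,4) × 0.51839^0 × 0.48161^4 = 1 × 1.0000 × 0.05379996 = 0.053800
Relative intensity = 0.053800 / 0.373986 × 100 = 14.4

14.4%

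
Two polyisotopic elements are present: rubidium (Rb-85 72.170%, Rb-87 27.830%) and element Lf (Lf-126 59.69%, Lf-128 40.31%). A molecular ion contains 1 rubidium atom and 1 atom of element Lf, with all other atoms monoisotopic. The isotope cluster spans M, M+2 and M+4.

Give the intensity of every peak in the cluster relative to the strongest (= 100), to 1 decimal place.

94.3 : 100.0 : 24.5

Rubidium pattern (n=1): 0.7217 : 0.2783
Element Lf pattern (n=1): 0.5969 : 0.4031
Convolve the two distributions (both contribute in 2-u steps):
  M: 0.7217×0.5969 = 0.430783
  M+2: 0.7217×0.4031 + 0.2783×0.5969 = 0.457035
  M+4: 0.2783×0.4031 = 0.112183
Scale to base peak (0.457035) = 100: 94.3 : 100.0 : 24.5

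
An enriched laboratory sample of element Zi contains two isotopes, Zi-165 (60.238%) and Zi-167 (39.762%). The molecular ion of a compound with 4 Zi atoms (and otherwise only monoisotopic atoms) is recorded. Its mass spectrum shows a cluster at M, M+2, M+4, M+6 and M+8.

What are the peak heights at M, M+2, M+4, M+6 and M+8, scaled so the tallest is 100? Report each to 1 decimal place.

Each Zi atom is independently Zi-165 (p = 0.60238) or Zi-167 (q = 0.39762); the cluster is the binomial expansion (p + q)^4.
P(M) = 0.60238^4 = 0.131669
P(M+2) = 4 × 0.60238^3 × 0.39762^1 = 0.347648
P(M+4) = 6 × 0.60238^2 × 0.39762^2 = 0.344214
P(M+6) = 4 × 0.60238^1 × 0.39762^3 = 0.151473
P(M+8) = 0.39762^4 = 0.024996
The M+2 peak is largest (0.347648); scaling to 100 gives 37.9 : 100.0 : 99.0 : 43.6 : 7.2.

37.9 : 100.0 : 99.0 : 43.6 : 7.2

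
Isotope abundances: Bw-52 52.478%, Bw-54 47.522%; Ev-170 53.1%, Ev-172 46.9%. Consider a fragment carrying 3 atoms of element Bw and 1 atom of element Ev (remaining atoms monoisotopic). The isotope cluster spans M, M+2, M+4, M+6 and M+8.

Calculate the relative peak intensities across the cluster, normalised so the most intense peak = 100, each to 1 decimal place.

20.6 : 74.1 : 100.0 : 60.0 : 13.5

Element Bw pattern (n=3): 0.14452129 : 0.39261828 : 0.35553958 : 0.10732086
Element Ev pattern (n=1): 0.5310 : 0.4690
Convolve the two distributions (both contribute in 2-u steps):
  M: 0.14452129×0.5310 = 0.076741
  M+2: 0.14452129×0.4690 + 0.39261828×0.5310 = 0.276261
  M+4: 0.39261828×0.4690 + 0.35553958×0.5310 = 0.372929
  M+6: 0.35553958×0.4690 + 0.10732086×0.5310 = 0.223735
  M+8: 0.10732086×0.4690 = 0.050333
Scale to base peak (0.372929) = 100: 20.6 : 74.1 : 100.0 : 60.0 : 13.5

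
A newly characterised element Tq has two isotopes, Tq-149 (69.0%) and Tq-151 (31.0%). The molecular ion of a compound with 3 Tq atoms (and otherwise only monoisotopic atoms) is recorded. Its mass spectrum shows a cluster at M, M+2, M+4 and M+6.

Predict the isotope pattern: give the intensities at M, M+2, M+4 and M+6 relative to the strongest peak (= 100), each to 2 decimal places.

Expanding (0.690 + 0.310)^3:
P(M) = 0.690^3 = 0.328509
P(M+2) = 3 × 0.690^2 × 0.310^1 = 0.442773
P(M+4) = 3 × 0.690^1 × 0.310^2 = 0.198927
P(M+6) = 0.310^3 = 0.029791
The M+2 peak is largest (0.442773); scaling to 100 gives 74.19 : 100.00 : 44.93 : 6.73.

74.19 : 100.00 : 44.93 : 6.73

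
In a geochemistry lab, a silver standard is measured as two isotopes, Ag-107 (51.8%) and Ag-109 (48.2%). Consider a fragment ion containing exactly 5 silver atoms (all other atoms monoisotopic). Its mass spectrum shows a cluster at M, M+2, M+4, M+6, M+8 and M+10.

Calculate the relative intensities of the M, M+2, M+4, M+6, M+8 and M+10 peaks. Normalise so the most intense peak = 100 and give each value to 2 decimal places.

11.55 : 53.73 : 100.00 : 93.05 : 43.29 : 8.06

The 5 Ag atoms are independent, so intensities follow the terms of (0.518 + 0.482)^5.
P(M) = 0.518^5 = 0.037295
P(M+2) = 5 × 0.518^4 × 0.482^1 = 0.173515
P(M+4) = 10 × 0.518^3 × 0.482^2 = 0.322911
P(M+6) = 10 × 0.518^2 × 0.482^3 = 0.300470
P(M+8) = 5 × 0.518^1 × 0.482^4 = 0.139794
P(M+10) = 0.482^5 = 0.026016
The M+4 peak is largest (0.322911); scaling to 100 gives 11.55 : 53.73 : 100.00 : 93.05 : 43.29 : 8.06.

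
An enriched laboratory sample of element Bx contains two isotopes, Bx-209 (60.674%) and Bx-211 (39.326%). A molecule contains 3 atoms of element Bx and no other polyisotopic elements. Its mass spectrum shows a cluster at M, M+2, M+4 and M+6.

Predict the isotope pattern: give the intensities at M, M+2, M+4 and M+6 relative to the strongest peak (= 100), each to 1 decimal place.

The 3 Bx atoms are independent, so intensities follow the terms of (0.60674 + 0.39326)^3.
P(M) = 0.60674^3 = 0.223361
P(M+2) = 3 × 0.60674^2 × 0.39326^1 = 0.434316
P(M+4) = 3 × 0.60674^1 × 0.39326^2 = 0.281503
P(M+6) = 0.39326^3 = 0.060819
The M+2 peak is largest (0.434316); scaling to 100 gives 51.4 : 100.0 : 64.8 : 14.0.

51.4 : 100.0 : 64.8 : 14.0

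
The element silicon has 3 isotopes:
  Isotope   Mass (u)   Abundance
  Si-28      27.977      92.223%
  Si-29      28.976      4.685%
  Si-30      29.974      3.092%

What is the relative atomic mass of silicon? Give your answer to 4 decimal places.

28.0856 u

Weight each isotope mass by its fractional abundance: 0.92223 × 27.977 + 0.04685 × 28.976 + 0.03092 × 29.974
= 25.80123 + 1.35753 + 0.92680 = 28.08556 u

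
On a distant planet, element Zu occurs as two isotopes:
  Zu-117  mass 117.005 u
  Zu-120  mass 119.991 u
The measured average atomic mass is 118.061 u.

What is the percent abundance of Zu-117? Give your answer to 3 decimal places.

64.635%

Let x be the fractional abundance of Zu-117; then Zu-120 has abundance 1 − x.
117.005·x + 119.991·(1 − x) = 118.061
(117.005 − 119.991)·x = 118.061 − 119.991
x = -1.930 / -2.986 = 0.64635 → 64.635% Zu-117, 35.365% Zu-120.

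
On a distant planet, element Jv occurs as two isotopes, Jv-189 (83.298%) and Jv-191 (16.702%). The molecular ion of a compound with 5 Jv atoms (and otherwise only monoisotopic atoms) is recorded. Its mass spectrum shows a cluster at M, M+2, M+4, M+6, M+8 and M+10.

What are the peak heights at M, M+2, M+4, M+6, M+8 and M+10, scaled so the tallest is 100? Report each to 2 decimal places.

Each Jv atom is independently Jv-189 (p = 0.83298) or Jv-191 (q = 0.16702); the cluster is the binomial expansion (p + q)^5.
P(M) = 0.83298^5 = 0.401026
P(M+2) = 5 × 0.83298^4 × 0.16702^1 = 0.402047
P(M+4) = 10 × 0.83298^3 × 0.16702^2 = 0.161228
P(M+6) = 10 × 0.83298^2 × 0.16702^3 = 0.032328
P(M+8) = 5 × 0.83298^1 × 0.16702^4 = 0.003241
P(M+10) = 0.16702^5 = 0.000130
The M+2 peak is largest (0.402047); scaling to 100 gives 99.75 : 100.00 : 40.10 : 8.04 : 0.81 : 0.03.

99.75 : 100.00 : 40.10 : 8.04 : 0.81 : 0.03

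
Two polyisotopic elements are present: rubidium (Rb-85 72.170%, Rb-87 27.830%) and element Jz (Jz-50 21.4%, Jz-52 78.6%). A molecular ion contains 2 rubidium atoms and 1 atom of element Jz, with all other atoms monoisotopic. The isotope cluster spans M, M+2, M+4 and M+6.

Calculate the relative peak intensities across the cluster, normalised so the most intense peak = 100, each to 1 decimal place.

22.5 : 100.0 : 67.1 : 12.3

Rubidium pattern (n=2): 0.52085089 : 0.40169822 : 0.07745089
Element Jz pattern (n=1): 0.2140 : 0.7860
Convolve the two distributions (both contribute in 2-u steps):
  M: 0.52085089×0.2140 = 0.111462
  M+2: 0.52085089×0.7860 + 0.40169822×0.2140 = 0.495352
  M+4: 0.40169822×0.7860 + 0.07745089×0.2140 = 0.332309
  M+6: 0.07745089×0.7860 = 0.060876
Scale to base peak (0.495352) = 100: 22.5 : 100.0 : 67.1 : 12.3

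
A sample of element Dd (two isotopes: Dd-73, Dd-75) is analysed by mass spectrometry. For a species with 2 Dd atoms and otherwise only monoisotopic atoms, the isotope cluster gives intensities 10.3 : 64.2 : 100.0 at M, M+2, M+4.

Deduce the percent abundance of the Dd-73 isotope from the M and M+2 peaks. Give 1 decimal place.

24.3%

Write p for the Dd-73 fraction. I(M+2)/I(M) = [C(2,1)·p^1·(1−p)] / p^2 = 2·(1−p)/p = 64.2/10.3 = 6.2330
(1−p)/p = 6.2330/2 = 3.1165  ⇒  p = 1/(1 + 3.1165) = 0.2429
Dd-73: 24.3%, Dd-75: 75.7%.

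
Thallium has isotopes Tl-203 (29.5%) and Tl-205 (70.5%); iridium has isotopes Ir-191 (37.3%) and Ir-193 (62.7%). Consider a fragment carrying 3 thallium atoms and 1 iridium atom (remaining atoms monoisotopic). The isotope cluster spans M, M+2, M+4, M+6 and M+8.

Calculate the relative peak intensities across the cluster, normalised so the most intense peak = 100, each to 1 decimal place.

2.4 : 20.8 : 68.8 : 100.0 : 54.0

Thallium pattern (n=3): 0.02567237 : 0.18405787 : 0.43986713 : 0.35040263
Iridium pattern (n=1): 0.3730 : 0.6270
Convolve the two distributions (both contribute in 2-u steps):
  M: 0.02567237×0.3730 = 0.009576
  M+2: 0.02567237×0.6270 + 0.18405787×0.3730 = 0.084750
  M+4: 0.18405787×0.6270 + 0.43986713×0.3730 = 0.279475
  M+6: 0.43986713×0.6270 + 0.35040263×0.3730 = 0.406497
  M+8: 0.35040263×0.6270 = 0.219702
Scale to base peak (0.406497) = 100: 2.4 : 20.8 : 68.8 : 100.0 : 54.0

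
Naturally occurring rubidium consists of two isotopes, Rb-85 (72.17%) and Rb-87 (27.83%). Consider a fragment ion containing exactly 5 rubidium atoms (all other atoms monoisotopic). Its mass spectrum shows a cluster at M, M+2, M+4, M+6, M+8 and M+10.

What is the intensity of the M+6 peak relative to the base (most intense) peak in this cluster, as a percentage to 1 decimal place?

29.7%

Term probabilities: M 0.1958, M+2 0.3775, M+4 0.2911, M+6 0.1123, M+8 0.0216, M+10 0.0017. Base peak = M+2.
P(M+2) = C(5,1) × 0.7217^4 × 0.2783^1 = 5 × 0.27128565 × 0.2783 = 0.377494 (base)
P(M+6) = C(5,3) × 0.7217^2 × 0.2783^3 = 10 × 0.52085089 × 0.02155458 = 0.112267
Relative intensity = 0.112267 / 0.377494 × 100 = 29.7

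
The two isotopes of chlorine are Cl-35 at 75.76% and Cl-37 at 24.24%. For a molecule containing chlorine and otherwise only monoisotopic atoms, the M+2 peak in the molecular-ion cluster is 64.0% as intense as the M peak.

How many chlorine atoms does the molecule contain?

2

The M+2/M ratio from n Cl atoms is n · q/p = n · 0.2424/0.7576.
n = 0.640 × 0.7576/0.2424 = 2.00 ≈ 2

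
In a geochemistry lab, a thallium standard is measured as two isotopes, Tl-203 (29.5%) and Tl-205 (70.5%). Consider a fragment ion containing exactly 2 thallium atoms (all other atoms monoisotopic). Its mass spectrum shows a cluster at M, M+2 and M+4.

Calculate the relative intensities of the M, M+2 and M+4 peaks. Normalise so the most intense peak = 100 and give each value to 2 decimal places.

Expanding (0.295 + 0.705)^2:
P(M) = 0.295^2 = 0.087025
P(M+2) = 2 × 0.295^1 × 0.705^1 = 0.415950
P(M+4) = 0.705^2 = 0.497025
The M+4 peak is largest (0.497025); scaling to 100 gives 17.51 : 83.69 : 100.00.

17.51 : 83.69 : 100.00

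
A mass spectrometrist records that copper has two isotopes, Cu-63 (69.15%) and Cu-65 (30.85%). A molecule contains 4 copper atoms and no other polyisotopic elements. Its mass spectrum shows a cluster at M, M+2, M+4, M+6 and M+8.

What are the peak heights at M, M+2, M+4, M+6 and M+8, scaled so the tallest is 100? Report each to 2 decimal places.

Each Cu atom is independently Cu-63 (p = 0.6915) or Cu-65 (q = 0.3085); the cluster is the binomial expansion (p + q)^4.
P(M) = 0.6915^4 = 0.228649
P(M+2) = 4 × 0.6915^3 × 0.3085^1 = 0.408030
P(M+4) = 6 × 0.6915^2 × 0.3085^2 = 0.273052
P(M+6) = 4 × 0.6915^1 × 0.3085^3 = 0.081212
P(M+8) = 0.3085^4 = 0.009058
The M+2 peak is largest (0.408030); scaling to 100 gives 56.04 : 100.00 : 66.92 : 19.90 : 2.22.

56.04 : 100.00 : 66.92 : 19.90 : 2.22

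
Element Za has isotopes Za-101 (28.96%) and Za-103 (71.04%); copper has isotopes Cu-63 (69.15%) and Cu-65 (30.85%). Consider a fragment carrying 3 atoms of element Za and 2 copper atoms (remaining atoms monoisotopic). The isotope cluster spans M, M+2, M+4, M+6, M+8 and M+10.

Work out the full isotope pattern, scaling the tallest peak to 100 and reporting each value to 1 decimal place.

Element Za pattern (n=3): 0.02428822 : 0.17873982 : 0.4384557 : 0.35851626
Copper pattern (n=2): 0.47817225 : 0.4266555 : 0.09517225
Convolve the two distributions (both contribute in 2-u steps):
  M: 0.02428822×0.47817225 = 0.011614
  M+2: 0.02428822×0.4266555 + 0.17873982×0.47817225 = 0.095831
  M+4: 0.02428822×0.09517225 + 0.17873982×0.4266555 + 0.4384557×0.47817225 = 0.288229
  M+6: 0.17873982×0.09517225 + 0.4384557×0.4266555 + 0.35851626×0.47817225 = 0.375513
  M+8: 0.4384557×0.09517225 + 0.35851626×0.4266555 = 0.194692
  M+10: 0.35851626×0.09517225 = 0.034121
Scale to base peak (0.375513) = 100: 3.1 : 25.5 : 76.8 : 100.0 : 51.8 : 9.1

3.1 : 25.5 : 76.8 : 100.0 : 51.8 : 9.1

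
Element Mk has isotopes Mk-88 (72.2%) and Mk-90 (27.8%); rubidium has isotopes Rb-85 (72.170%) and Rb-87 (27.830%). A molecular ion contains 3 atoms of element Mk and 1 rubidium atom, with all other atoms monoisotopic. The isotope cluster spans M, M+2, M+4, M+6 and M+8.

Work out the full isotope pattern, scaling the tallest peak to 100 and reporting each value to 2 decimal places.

Element Mk pattern (n=3): 0.37636705 : 0.43475086 : 0.16739714 : 0.02148495
Rubidium pattern (n=1): 0.7217 : 0.2783
Convolve the two distributions (both contribute in 2-u steps):
  M: 0.37636705×0.7217 = 0.271624
  M+2: 0.37636705×0.2783 + 0.43475086×0.7217 = 0.418503
  M+4: 0.43475086×0.2783 + 0.16739714×0.7217 = 0.241802
  M+6: 0.16739714×0.2783 + 0.02148495×0.7217 = 0.062092
  M+8: 0.02148495×0.2783 = 0.005979
Scale to base peak (0.418503) = 100: 64.90 : 100.00 : 57.78 : 14.84 : 1.43

64.90 : 100.00 : 57.78 : 14.84 : 1.43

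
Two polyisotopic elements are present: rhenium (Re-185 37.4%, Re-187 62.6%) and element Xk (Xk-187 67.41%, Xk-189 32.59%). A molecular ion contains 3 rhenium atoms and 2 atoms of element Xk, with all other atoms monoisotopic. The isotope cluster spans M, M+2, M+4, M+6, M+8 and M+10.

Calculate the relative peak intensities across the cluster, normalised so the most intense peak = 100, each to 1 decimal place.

7.1 : 42.8 : 96.5 : 100.0 : 46.5 : 7.8

Rhenium pattern (n=3): 0.05231362 : 0.26268713 : 0.43968487 : 0.24531438
Element Xk pattern (n=2): 0.45441081 : 0.43937838 : 0.10621081
Convolve the two distributions (both contribute in 2-u steps):
  M: 0.05231362×0.45441081 = 0.023772
  M+2: 0.05231362×0.43937838 + 0.26268713×0.45441081 = 0.142353
  M+4: 0.05231362×0.10621081 + 0.26268713×0.43937838 + 0.43968487×0.45441081 = 0.320773
  M+6: 0.26268713×0.10621081 + 0.43968487×0.43937838 + 0.24531438×0.45441081 = 0.332562
  M+8: 0.43968487×0.10621081 + 0.24531438×0.43937838 = 0.154485
  M+10: 0.24531438×0.10621081 = 0.026055
Scale to base peak (0.332562) = 100: 7.1 : 42.8 : 96.5 : 100.0 : 46.5 : 7.8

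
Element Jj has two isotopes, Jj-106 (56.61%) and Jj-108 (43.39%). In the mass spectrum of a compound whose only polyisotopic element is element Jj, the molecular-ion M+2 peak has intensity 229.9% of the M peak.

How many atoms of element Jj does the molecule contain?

3

The M+2/M ratio from n Jj atoms is n · q/p = n · 0.4339/0.5661.
n = 2.299 × 0.5661/0.4339 = 3.00 ≈ 3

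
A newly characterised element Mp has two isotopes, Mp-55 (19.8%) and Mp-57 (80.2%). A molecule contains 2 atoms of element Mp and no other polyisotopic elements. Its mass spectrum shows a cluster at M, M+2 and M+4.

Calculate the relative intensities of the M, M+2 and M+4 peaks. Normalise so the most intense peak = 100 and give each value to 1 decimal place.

6.1 : 49.4 : 100.0

Each Mp atom is independently Mp-55 (p = 0.198) or Mp-57 (q = 0.802); the cluster is the binomial expansion (p + q)^2.
P(M) = 0.198^2 = 0.039204
P(M+2) = 2 × 0.198^1 × 0.802^1 = 0.317592
P(M+4) = 0.802^2 = 0.643204
The M+4 peak is largest (0.643204); scaling to 100 gives 6.1 : 49.4 : 100.0.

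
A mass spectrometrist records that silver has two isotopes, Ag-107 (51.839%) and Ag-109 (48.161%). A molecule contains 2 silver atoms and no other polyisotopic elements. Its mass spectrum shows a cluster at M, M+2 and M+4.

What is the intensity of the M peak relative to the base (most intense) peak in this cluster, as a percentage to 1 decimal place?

53.8%

Binomial terms of (0.51839 + 0.48161)^2: M 0.2687, M+2 0.4993, M+4 0.2319 → M+2 is the base peak.
P(M+2) = C(2,1) × 0.51839^1 × 0.48161^1 = 2 × 0.51839 × 0.48161 = 0.499324 (base)
P(M) = C(2,0) × 0.51839^2 × 0.48161^0 = 1 × 0.26872819 × 1.0000 = 0.268728
Relative intensity = 0.268728 / 0.499324 × 100 = 53.8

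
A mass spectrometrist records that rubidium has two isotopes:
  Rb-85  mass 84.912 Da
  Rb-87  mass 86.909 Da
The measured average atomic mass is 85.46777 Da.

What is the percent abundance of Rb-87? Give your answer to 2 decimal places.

Let x be the fractional abundance of Rb-85; then Rb-87 has abundance 1 − x.
84.912·x + 86.909·(1 − x) = 85.46777
(84.912 − 86.909)·x = 85.46777 − 86.909
x = -1.44123 / -1.997 = 0.72170 → 72.17% Rb-85, 27.83% Rb-87.

27.83%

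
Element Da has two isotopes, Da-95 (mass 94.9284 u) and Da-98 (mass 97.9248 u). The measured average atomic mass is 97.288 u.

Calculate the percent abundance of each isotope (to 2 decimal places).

Da-95: 21.25%, Da-98: 78.75%

With x = fraction of Da-95 (so Da-98 is 1 − x):
94.9284·x + 97.9248·(1 − x) = 97.288
(94.9284 − 97.9248)·x = 97.288 − 97.9248
x = -0.6368 / -2.9964 = 0.21252 → 21.25% Da-95, 78.75% Da-98.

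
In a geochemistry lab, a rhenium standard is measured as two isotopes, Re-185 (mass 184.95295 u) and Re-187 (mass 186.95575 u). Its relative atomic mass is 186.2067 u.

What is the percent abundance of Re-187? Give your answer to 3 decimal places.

With x = fraction of Re-185 (so Re-187 is 1 − x):
184.95295·x + 186.95575·(1 − x) = 186.2067
(184.95295 − 186.95575)·x = 186.2067 − 186.95575
x = -0.74905 / -2.00280 = 0.37400 → 37.400% Re-185, 62.600% Re-187.

62.600%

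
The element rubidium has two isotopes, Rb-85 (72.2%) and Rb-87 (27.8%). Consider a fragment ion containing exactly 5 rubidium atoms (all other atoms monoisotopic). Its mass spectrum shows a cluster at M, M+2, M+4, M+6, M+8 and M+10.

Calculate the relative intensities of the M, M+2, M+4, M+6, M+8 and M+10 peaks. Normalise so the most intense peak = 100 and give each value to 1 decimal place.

51.9 : 100.0 : 77.0 : 29.7 : 5.7 : 0.4

Expanding (0.722 + 0.278)^5:
P(M) = 0.722^5 = 0.196194
P(M+2) = 5 × 0.722^4 × 0.278^1 = 0.377714
P(M+4) = 10 × 0.722^3 × 0.278^2 = 0.290872
P(M+6) = 10 × 0.722^2 × 0.278^3 = 0.111998
P(M+8) = 5 × 0.722^1 × 0.278^4 = 0.021562
P(M+10) = 0.278^5 = 0.001660
The M+2 peak is largest (0.377714); scaling to 100 gives 51.9 : 100.0 : 77.0 : 29.7 : 5.7 : 0.4.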